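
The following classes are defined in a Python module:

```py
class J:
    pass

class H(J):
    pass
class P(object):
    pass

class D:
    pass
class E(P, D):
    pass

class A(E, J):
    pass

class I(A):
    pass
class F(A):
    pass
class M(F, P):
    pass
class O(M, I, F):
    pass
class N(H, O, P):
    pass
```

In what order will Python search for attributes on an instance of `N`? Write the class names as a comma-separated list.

N, H, O, M, I, F, A, E, P, D, J, object

L[N] = N + merge(L[H], L[O], L[P], [H O P])
  take H:  [H J object] + [O M I F A E P D J object] + [P object] + [H O P]
  take O:  [J object] + [O M I F A E P D J object] + [P object] + [O P]
  take M:  [J object] + [M I F A E P D J object] + [P object] + [P]
  take I:  [J object] + [I F A E P D J object] + [P object] + [P]
  take F:  [J object] + [F A E P D J object] + [P object] + [P]
  take A:  [J object] + [A E P D J object] + [P object] + [P]
  take E:  [J object] + [E P D J object] + [P object] + [P]
  take P:  [J object] + [P D J object] + [P object] + [P]
  take D:  [J object] + [D J object] + [object]
  take J:  [J object] + [J object] + [object]
  take object:  [object] + [object] + [object]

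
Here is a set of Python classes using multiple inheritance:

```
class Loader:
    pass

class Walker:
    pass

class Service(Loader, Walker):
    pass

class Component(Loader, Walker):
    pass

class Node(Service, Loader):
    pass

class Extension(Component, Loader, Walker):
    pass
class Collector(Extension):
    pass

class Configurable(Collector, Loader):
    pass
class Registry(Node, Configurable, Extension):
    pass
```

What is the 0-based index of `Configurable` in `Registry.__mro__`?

3

L[Registry] = Registry + merge(L[Node], L[Configurable], L[Extension], [Node Configurable Extension])
  take Node:  [Node Service Loader Walker object] + [Configurable Collector Extension Component Loader Walker object] + [Extension Component Loader Walker object] + [Node Configurable Extension]
  take Service:  [Service Loader Walker object] + [Configurable Collector Extension Component Loader Walker object] + [Extension Component Loader Walker object] + [Configurable Extension]
  take Configurable:  [Loader Walker object] + [Configurable Collector Extension Component Loader Walker object] + [Extension Component Loader Walker object] + [Configurable Extension]
  take Collector:  [Loader Walker object] + [Collector Extension Component Loader Walker object] + [Extension Component Loader Walker object] + [Extension]
  take Extension:  [Loader Walker object] + [Extension Component Loader Walker object] + [Extension Component Loader Walker object] + [Extension]
  take Component:  [Loader Walker object] + [Component Loader Walker object] + [Component Loader Walker object]
  take Loader:  [Loader Walker object] + [Loader Walker object] + [Loader Walker object]
  take Walker:  [Walker object] + [Walker object] + [Walker object]
  take object:  [object] + [object] + [object]
MRO: Registry Node Service Configurable Collector Extension Component Loader Walker object
Configurable sits at index 3.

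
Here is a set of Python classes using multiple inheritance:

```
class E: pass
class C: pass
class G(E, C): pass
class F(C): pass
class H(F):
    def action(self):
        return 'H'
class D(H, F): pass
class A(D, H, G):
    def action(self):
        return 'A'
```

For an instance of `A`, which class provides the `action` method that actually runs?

A

L[A] = A + merge(L[D], L[H], L[G], [D H G])
  take D:  [D H F C object] + [H F C object] + [G E C object] + [D H G]
  take H:  [H F C object] + [H F C object] + [G E C object] + [H G]
  take F:  [F C object] + [F C object] + [G E C object] + [G]
  take G:  [C object] + [C object] + [G E C object] + [G]
  take E:  [C object] + [C object] + [E C object]
  take C:  [C object] + [C object] + [C object]
  take object:  [object] + [object] + [object]
MRO: A D H F G E C object
action is defined in: A, H. First along the MRO is A.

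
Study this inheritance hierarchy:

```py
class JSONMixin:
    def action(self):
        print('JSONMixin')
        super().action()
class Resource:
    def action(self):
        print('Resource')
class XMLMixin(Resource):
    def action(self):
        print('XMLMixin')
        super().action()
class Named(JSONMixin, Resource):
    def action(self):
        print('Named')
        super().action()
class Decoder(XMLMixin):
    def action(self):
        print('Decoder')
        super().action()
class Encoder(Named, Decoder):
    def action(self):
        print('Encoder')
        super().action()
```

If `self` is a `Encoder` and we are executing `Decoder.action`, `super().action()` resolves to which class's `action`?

XMLMixin

L[Encoder] = Encoder + merge(L[Named], L[Decoder], [Named Decoder])
  take Named:  [Named JSONMixin Resource object] + [Decoder XMLMixin Resource object] + [Named Decoder]
  take JSONMixin:  [JSONMixin Resource object] + [Decoder XMLMixin Resource object] + [Decoder]
  take Decoder:  [Resource object] + [Decoder XMLMixin Resource object] + [Decoder]
  take XMLMixin:  [Resource object] + [XMLMixin Resource object]
  take Resource:  [Resource object] + [Resource object]
  take object:  [object] + [object]
MRO: Encoder Named JSONMixin Decoder XMLMixin Resource object
super() in Decoder.action on a Encoder instance goes to the class after Decoder in Encoder's MRO: XMLMixin.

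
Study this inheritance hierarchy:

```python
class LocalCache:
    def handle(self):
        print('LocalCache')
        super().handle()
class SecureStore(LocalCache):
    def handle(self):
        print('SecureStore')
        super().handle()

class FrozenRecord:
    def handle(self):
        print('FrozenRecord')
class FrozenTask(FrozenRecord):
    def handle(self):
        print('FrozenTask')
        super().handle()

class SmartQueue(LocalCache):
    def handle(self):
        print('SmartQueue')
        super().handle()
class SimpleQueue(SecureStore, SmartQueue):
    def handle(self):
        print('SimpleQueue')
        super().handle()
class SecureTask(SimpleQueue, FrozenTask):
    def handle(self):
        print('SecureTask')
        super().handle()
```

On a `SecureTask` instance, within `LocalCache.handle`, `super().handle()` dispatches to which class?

L[SecureTask] = SecureTask + merge(L[SimpleQueue], L[FrozenTask], [SimpleQueue FrozenTask])
  take SimpleQueue:  [SimpleQueue SecureStore SmartQueue LocalCache object] + [FrozenTask FrozenRecord object] + [SimpleQueue FrozenTask]
  take SecureStore:  [SecureStore SmartQueue LocalCache object] + [FrozenTask FrozenRecord object] + [FrozenTask]
  take SmartQueue:  [SmartQueue LocalCache object] + [FrozenTask FrozenRecord object] + [FrozenTask]
  take LocalCache:  [LocalCache object] + [FrozenTask FrozenRecord object] + [FrozenTask]
  take FrozenTask:  [object] + [FrozenTask FrozenRecord object] + [FrozenTask]
  take FrozenRecord:  [object] + [FrozenRecord object]
  take object:  [object] + [object]
MRO: SecureTask SimpleQueue SecureStore SmartQueue LocalCache FrozenTask FrozenRecord object
super() in LocalCache.handle on a SecureTask instance goes to the class after LocalCache in SecureTask's MRO: FrozenTask.

FrozenTask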